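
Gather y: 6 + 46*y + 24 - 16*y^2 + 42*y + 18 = -16*y^2 + 88*y + 48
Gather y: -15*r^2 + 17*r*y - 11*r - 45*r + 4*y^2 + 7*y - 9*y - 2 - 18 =-15*r^2 - 56*r + 4*y^2 + y*(17*r - 2) - 20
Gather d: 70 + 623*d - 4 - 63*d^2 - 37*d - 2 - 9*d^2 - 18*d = -72*d^2 + 568*d + 64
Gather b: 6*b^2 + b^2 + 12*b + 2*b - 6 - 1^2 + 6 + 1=7*b^2 + 14*b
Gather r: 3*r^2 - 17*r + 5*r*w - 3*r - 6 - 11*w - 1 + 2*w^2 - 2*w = 3*r^2 + r*(5*w - 20) + 2*w^2 - 13*w - 7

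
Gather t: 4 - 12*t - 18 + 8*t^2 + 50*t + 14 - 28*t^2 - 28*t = -20*t^2 + 10*t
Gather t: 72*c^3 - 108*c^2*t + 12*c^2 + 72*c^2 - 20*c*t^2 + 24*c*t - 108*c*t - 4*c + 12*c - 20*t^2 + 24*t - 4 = 72*c^3 + 84*c^2 + 8*c + t^2*(-20*c - 20) + t*(-108*c^2 - 84*c + 24) - 4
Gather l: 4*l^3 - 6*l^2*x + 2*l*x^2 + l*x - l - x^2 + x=4*l^3 - 6*l^2*x + l*(2*x^2 + x - 1) - x^2 + x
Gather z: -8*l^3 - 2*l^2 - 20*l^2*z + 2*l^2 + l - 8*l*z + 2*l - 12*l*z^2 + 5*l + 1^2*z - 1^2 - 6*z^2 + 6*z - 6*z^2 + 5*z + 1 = -8*l^3 + 8*l + z^2*(-12*l - 12) + z*(-20*l^2 - 8*l + 12)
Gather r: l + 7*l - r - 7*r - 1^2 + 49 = 8*l - 8*r + 48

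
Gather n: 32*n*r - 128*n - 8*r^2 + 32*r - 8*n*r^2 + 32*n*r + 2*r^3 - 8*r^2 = n*(-8*r^2 + 64*r - 128) + 2*r^3 - 16*r^2 + 32*r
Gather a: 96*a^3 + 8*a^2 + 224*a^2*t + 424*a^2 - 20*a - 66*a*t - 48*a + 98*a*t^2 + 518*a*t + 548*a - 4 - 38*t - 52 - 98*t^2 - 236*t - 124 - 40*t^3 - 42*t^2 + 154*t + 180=96*a^3 + a^2*(224*t + 432) + a*(98*t^2 + 452*t + 480) - 40*t^3 - 140*t^2 - 120*t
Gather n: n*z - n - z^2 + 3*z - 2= n*(z - 1) - z^2 + 3*z - 2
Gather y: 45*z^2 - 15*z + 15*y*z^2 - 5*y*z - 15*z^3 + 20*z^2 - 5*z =y*(15*z^2 - 5*z) - 15*z^3 + 65*z^2 - 20*z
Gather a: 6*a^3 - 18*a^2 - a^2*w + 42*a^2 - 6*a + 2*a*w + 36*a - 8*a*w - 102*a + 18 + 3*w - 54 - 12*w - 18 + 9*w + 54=6*a^3 + a^2*(24 - w) + a*(-6*w - 72)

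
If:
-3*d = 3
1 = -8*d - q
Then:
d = -1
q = 7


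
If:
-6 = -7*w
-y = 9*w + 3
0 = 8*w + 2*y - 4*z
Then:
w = 6/7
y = -75/7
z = -51/14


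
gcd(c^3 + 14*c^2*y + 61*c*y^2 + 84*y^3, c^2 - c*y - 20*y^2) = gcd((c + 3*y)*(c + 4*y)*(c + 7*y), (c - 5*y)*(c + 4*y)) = c + 4*y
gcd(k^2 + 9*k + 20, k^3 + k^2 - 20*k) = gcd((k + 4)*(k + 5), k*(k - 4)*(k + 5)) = k + 5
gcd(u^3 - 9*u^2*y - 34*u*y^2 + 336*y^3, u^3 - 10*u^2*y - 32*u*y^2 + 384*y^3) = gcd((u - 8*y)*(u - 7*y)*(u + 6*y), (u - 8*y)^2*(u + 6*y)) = -u^2 + 2*u*y + 48*y^2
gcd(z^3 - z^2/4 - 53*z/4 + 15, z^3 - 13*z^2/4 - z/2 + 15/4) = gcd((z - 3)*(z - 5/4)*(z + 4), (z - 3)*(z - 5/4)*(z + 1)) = z^2 - 17*z/4 + 15/4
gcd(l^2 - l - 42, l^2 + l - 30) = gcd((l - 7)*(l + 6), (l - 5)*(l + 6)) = l + 6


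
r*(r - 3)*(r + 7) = r^3 + 4*r^2 - 21*r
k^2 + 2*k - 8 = (k - 2)*(k + 4)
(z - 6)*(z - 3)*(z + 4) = z^3 - 5*z^2 - 18*z + 72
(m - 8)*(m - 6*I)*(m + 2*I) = m^3 - 8*m^2 - 4*I*m^2 + 12*m + 32*I*m - 96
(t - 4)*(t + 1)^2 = t^3 - 2*t^2 - 7*t - 4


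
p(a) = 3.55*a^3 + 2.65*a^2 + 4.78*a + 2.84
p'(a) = 10.65*a^2 + 5.3*a + 4.78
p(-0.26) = 1.71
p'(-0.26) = 4.12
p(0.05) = 3.09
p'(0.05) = 5.07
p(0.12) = 3.46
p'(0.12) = 5.57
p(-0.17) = 2.09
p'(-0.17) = 4.19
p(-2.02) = -25.26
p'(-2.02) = 37.53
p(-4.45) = -278.78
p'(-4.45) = 192.09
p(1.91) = 46.37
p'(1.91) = 53.76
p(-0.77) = -0.89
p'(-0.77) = 7.01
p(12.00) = 6576.20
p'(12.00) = 1601.98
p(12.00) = 6576.20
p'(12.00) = 1601.98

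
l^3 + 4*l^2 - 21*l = l*(l - 3)*(l + 7)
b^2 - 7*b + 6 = (b - 6)*(b - 1)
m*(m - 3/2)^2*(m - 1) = m^4 - 4*m^3 + 21*m^2/4 - 9*m/4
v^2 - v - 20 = (v - 5)*(v + 4)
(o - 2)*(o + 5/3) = o^2 - o/3 - 10/3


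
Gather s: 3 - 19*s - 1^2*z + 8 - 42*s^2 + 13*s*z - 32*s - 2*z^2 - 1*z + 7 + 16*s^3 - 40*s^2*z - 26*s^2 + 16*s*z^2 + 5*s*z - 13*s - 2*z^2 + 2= 16*s^3 + s^2*(-40*z - 68) + s*(16*z^2 + 18*z - 64) - 4*z^2 - 2*z + 20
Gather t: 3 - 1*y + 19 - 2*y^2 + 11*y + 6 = -2*y^2 + 10*y + 28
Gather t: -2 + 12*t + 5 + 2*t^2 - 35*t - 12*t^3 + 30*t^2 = -12*t^3 + 32*t^2 - 23*t + 3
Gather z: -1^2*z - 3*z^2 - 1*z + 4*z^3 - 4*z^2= 4*z^3 - 7*z^2 - 2*z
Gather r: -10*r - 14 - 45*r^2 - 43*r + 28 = -45*r^2 - 53*r + 14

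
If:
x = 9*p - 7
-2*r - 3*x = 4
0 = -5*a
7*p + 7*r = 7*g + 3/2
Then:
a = 0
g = -25*x/18 - 181/126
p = x/9 + 7/9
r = -3*x/2 - 2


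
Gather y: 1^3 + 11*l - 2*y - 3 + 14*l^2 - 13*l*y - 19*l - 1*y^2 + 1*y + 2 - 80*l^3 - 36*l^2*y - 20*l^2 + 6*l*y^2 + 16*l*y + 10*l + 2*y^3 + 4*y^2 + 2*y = -80*l^3 - 6*l^2 + 2*l + 2*y^3 + y^2*(6*l + 3) + y*(-36*l^2 + 3*l + 1)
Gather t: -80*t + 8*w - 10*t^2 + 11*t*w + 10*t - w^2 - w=-10*t^2 + t*(11*w - 70) - w^2 + 7*w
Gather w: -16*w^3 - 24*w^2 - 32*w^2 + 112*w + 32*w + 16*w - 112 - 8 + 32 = -16*w^3 - 56*w^2 + 160*w - 88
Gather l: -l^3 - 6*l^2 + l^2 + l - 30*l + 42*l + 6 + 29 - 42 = -l^3 - 5*l^2 + 13*l - 7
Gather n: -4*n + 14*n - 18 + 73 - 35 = 10*n + 20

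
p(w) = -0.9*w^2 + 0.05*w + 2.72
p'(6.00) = -10.75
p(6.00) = -29.38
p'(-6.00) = 10.85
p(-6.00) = -29.98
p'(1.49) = -2.63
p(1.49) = 0.80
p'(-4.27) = 7.74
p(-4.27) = -13.90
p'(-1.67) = 3.06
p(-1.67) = 0.13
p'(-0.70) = 1.31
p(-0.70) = 2.24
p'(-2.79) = 5.07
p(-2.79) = -4.43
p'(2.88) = -5.13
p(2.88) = -4.60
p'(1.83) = -3.24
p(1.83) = -0.20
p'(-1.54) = 2.82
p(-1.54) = 0.51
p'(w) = 0.05 - 1.8*w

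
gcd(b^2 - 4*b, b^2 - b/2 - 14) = b - 4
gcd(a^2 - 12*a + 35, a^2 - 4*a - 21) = a - 7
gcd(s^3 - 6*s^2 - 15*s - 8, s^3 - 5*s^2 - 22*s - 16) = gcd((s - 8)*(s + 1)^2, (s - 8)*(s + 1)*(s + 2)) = s^2 - 7*s - 8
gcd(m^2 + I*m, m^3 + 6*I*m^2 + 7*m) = m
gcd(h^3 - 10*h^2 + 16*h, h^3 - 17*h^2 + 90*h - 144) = h - 8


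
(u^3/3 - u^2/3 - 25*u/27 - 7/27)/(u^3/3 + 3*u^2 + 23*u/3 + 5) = (u^2 - 2*u - 7/9)/(u^2 + 8*u + 15)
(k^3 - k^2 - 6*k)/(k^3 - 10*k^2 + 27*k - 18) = k*(k + 2)/(k^2 - 7*k + 6)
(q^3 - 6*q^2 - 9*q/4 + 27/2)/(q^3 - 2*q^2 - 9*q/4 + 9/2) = (q - 6)/(q - 2)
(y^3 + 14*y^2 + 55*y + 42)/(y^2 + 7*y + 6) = y + 7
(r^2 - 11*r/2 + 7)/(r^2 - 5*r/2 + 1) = (2*r - 7)/(2*r - 1)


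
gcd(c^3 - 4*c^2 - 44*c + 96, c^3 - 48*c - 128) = c - 8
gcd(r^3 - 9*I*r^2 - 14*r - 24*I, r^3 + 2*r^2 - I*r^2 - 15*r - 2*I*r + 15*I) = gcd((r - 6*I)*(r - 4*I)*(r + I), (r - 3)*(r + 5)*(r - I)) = 1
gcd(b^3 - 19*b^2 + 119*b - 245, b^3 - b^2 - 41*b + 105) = b - 5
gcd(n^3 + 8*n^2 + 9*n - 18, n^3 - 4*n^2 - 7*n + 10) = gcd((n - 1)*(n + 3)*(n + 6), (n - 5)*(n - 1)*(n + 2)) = n - 1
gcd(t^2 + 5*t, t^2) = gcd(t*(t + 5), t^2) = t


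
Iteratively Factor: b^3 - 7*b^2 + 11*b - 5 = (b - 5)*(b^2 - 2*b + 1) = (b - 5)*(b - 1)*(b - 1)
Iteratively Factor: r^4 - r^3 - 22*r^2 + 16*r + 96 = (r - 4)*(r^3 + 3*r^2 - 10*r - 24) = (r - 4)*(r - 3)*(r^2 + 6*r + 8) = (r - 4)*(r - 3)*(r + 2)*(r + 4)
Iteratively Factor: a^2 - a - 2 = (a - 2)*(a + 1)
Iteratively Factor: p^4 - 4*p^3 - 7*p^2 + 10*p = (p - 5)*(p^3 + p^2 - 2*p) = (p - 5)*(p - 1)*(p^2 + 2*p) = (p - 5)*(p - 1)*(p + 2)*(p)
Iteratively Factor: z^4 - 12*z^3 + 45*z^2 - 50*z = (z - 5)*(z^3 - 7*z^2 + 10*z) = (z - 5)*(z - 2)*(z^2 - 5*z) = (z - 5)^2*(z - 2)*(z)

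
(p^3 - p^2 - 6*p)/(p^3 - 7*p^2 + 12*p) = (p + 2)/(p - 4)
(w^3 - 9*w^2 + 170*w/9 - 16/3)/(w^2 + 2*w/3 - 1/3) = (w^2 - 26*w/3 + 16)/(w + 1)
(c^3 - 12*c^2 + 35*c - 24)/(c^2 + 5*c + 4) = (c^3 - 12*c^2 + 35*c - 24)/(c^2 + 5*c + 4)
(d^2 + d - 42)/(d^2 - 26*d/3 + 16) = 3*(d + 7)/(3*d - 8)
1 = 1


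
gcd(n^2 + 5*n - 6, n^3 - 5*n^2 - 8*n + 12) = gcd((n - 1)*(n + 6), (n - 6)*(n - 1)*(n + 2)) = n - 1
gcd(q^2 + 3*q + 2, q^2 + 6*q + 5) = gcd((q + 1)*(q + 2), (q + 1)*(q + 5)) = q + 1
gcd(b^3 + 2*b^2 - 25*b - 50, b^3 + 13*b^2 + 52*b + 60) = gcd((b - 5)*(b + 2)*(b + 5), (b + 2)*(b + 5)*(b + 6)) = b^2 + 7*b + 10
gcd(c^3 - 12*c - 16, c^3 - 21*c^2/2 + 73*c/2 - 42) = c - 4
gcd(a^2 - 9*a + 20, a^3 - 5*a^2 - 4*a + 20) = a - 5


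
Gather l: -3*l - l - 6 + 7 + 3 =4 - 4*l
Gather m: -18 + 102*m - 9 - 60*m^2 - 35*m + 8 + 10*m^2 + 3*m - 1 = -50*m^2 + 70*m - 20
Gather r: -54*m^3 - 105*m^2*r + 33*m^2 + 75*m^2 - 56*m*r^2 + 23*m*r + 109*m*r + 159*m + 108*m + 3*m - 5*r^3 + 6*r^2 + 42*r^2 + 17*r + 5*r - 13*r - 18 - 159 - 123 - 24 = -54*m^3 + 108*m^2 + 270*m - 5*r^3 + r^2*(48 - 56*m) + r*(-105*m^2 + 132*m + 9) - 324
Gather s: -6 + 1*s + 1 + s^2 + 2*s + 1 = s^2 + 3*s - 4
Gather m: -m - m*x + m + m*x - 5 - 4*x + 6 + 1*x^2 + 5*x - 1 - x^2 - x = 0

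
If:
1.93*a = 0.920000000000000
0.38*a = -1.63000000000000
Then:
No Solution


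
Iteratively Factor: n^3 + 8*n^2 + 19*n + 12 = (n + 4)*(n^2 + 4*n + 3) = (n + 3)*(n + 4)*(n + 1)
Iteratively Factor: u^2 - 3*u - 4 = (u + 1)*(u - 4)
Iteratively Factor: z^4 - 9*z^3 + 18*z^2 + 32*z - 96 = (z - 4)*(z^3 - 5*z^2 - 2*z + 24) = (z - 4)^2*(z^2 - z - 6) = (z - 4)^2*(z - 3)*(z + 2)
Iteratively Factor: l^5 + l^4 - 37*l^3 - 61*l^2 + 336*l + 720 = (l + 3)*(l^4 - 2*l^3 - 31*l^2 + 32*l + 240) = (l - 5)*(l + 3)*(l^3 + 3*l^2 - 16*l - 48) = (l - 5)*(l + 3)*(l + 4)*(l^2 - l - 12) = (l - 5)*(l - 4)*(l + 3)*(l + 4)*(l + 3)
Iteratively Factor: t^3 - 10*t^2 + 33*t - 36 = (t - 4)*(t^2 - 6*t + 9) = (t - 4)*(t - 3)*(t - 3)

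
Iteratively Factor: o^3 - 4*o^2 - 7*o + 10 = (o - 1)*(o^2 - 3*o - 10) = (o - 5)*(o - 1)*(o + 2)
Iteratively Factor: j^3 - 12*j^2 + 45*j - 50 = (j - 5)*(j^2 - 7*j + 10) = (j - 5)*(j - 2)*(j - 5)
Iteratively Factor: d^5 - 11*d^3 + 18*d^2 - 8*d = (d)*(d^4 - 11*d^2 + 18*d - 8) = d*(d + 4)*(d^3 - 4*d^2 + 5*d - 2) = d*(d - 2)*(d + 4)*(d^2 - 2*d + 1) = d*(d - 2)*(d - 1)*(d + 4)*(d - 1)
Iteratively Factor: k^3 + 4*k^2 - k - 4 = (k - 1)*(k^2 + 5*k + 4) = (k - 1)*(k + 1)*(k + 4)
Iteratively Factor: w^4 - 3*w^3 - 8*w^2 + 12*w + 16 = (w - 2)*(w^3 - w^2 - 10*w - 8) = (w - 4)*(w - 2)*(w^2 + 3*w + 2) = (w - 4)*(w - 2)*(w + 2)*(w + 1)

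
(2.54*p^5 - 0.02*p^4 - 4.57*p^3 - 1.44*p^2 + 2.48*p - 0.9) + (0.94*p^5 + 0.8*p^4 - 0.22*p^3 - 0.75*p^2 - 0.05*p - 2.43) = 3.48*p^5 + 0.78*p^4 - 4.79*p^3 - 2.19*p^2 + 2.43*p - 3.33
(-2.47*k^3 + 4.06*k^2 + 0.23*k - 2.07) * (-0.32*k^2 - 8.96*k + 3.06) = 0.7904*k^5 + 20.832*k^4 - 44.0094*k^3 + 11.0252*k^2 + 19.251*k - 6.3342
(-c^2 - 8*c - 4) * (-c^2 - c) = c^4 + 9*c^3 + 12*c^2 + 4*c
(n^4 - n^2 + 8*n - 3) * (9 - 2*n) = -2*n^5 + 9*n^4 + 2*n^3 - 25*n^2 + 78*n - 27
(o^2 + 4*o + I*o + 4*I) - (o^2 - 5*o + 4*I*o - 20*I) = 9*o - 3*I*o + 24*I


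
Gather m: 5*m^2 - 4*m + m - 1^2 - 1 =5*m^2 - 3*m - 2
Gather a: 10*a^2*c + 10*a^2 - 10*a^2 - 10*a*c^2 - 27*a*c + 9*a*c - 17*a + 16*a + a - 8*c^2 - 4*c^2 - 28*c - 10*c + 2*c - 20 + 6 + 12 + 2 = 10*a^2*c + a*(-10*c^2 - 18*c) - 12*c^2 - 36*c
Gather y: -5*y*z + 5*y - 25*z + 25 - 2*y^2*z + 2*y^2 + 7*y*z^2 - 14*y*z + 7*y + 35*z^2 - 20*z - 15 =y^2*(2 - 2*z) + y*(7*z^2 - 19*z + 12) + 35*z^2 - 45*z + 10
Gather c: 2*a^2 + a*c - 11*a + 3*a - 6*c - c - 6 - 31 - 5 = 2*a^2 - 8*a + c*(a - 7) - 42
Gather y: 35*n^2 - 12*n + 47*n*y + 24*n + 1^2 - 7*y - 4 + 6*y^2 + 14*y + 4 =35*n^2 + 12*n + 6*y^2 + y*(47*n + 7) + 1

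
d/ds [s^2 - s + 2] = 2*s - 1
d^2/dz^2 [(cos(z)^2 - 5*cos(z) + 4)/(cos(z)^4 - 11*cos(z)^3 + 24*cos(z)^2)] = 2*(-5888*(1 - cos(z)^2)^2/cos(z)^4 + 577*sin(z)^6/cos(z)^4 - 2*cos(z)^4 + 39*cos(z)^3 + 233*cos(z)^2 + 1641*cos(z) + 4413/cos(z) - 6925/cos(z)^2 - 11328/cos(z)^3 + 12223/cos(z)^4)/((cos(z) - 8)^3*(cos(z) - 3)^3)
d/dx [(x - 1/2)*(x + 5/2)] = 2*x + 2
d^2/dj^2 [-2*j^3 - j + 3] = -12*j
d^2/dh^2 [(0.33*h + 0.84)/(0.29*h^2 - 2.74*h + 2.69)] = ((1.3212 - 0.5742*h)*(0.29*h^2 - 2.74*h + 2.69) + (0.33*h + 0.84)*(0.58*h - 2.74)*(1.16*h - 5.48))/(0.29*h^2 - 2.74*h + 2.69)^3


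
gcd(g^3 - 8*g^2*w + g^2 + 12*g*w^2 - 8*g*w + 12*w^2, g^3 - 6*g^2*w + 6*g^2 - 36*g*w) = -g + 6*w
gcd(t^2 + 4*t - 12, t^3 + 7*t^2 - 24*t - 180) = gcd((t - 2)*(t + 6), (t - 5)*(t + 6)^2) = t + 6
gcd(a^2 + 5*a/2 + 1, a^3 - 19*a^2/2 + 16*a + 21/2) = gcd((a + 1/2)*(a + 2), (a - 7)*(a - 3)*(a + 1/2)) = a + 1/2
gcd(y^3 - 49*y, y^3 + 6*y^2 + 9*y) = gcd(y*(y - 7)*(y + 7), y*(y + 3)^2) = y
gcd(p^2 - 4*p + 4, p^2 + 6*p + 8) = 1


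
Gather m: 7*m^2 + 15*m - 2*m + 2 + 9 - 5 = 7*m^2 + 13*m + 6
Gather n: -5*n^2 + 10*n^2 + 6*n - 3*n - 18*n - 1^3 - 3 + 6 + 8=5*n^2 - 15*n + 10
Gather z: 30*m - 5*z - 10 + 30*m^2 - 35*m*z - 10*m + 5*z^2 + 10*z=30*m^2 + 20*m + 5*z^2 + z*(5 - 35*m) - 10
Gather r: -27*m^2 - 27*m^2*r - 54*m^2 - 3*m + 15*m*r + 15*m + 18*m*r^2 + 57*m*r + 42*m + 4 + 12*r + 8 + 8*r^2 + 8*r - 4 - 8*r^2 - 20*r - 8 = -81*m^2 + 18*m*r^2 + 54*m + r*(-27*m^2 + 72*m)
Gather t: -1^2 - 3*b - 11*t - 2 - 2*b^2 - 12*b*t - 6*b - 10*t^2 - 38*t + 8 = -2*b^2 - 9*b - 10*t^2 + t*(-12*b - 49) + 5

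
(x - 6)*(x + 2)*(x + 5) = x^3 + x^2 - 32*x - 60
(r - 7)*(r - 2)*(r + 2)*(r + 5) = r^4 - 2*r^3 - 39*r^2 + 8*r + 140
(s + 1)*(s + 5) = s^2 + 6*s + 5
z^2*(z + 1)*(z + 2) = z^4 + 3*z^3 + 2*z^2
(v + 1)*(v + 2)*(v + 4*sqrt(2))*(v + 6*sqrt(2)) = v^4 + 3*v^3 + 10*sqrt(2)*v^3 + 30*sqrt(2)*v^2 + 50*v^2 + 20*sqrt(2)*v + 144*v + 96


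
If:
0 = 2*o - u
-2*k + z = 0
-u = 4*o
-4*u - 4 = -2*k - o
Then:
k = 2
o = 0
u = 0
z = 4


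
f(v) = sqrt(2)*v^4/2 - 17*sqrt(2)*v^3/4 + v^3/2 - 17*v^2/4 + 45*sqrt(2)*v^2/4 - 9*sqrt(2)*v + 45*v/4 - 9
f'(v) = 2*sqrt(2)*v^3 - 51*sqrt(2)*v^2/4 + 3*v^2/2 - 17*v/2 + 45*sqrt(2)*v/2 - 9*sqrt(2) + 45/4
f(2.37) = 1.94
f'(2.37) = -1.41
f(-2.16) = 119.52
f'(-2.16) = -157.48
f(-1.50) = 41.63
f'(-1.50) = -83.20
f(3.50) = -1.49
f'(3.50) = -1.10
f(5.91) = 114.69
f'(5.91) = 142.80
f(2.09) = 2.03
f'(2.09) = 0.87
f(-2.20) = 125.92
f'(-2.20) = -162.91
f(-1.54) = 45.03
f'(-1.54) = -86.93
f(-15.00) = 57031.55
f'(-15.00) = -13616.74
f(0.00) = -9.00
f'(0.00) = -1.48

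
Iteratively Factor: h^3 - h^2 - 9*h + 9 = (h - 3)*(h^2 + 2*h - 3) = (h - 3)*(h + 3)*(h - 1)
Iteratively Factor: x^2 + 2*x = (x + 2)*(x)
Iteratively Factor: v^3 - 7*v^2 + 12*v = (v - 3)*(v^2 - 4*v) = v*(v - 3)*(v - 4)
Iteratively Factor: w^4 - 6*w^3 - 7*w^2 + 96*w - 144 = (w - 3)*(w^3 - 3*w^2 - 16*w + 48) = (w - 4)*(w - 3)*(w^2 + w - 12) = (w - 4)*(w - 3)*(w + 4)*(w - 3)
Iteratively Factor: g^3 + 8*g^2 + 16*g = (g)*(g^2 + 8*g + 16) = g*(g + 4)*(g + 4)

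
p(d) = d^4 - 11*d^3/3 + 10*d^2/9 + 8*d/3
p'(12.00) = 5357.33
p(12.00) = 14592.00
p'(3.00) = 18.33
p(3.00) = 0.00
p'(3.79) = 70.84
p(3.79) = 32.78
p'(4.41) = 141.60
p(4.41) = 97.12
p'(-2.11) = -88.57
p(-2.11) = 53.59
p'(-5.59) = -1052.19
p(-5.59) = 1636.74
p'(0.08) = 2.78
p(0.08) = 0.22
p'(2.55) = 3.13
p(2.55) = -4.49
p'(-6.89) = -1843.17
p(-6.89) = 3487.28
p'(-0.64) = -4.31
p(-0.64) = -0.12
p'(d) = 4*d^3 - 11*d^2 + 20*d/9 + 8/3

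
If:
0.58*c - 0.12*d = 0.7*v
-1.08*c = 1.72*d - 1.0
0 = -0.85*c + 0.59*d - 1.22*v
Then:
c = 0.20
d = 0.46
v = 0.08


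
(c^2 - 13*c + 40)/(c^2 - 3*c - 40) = (c - 5)/(c + 5)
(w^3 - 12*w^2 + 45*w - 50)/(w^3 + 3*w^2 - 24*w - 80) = (w^2 - 7*w + 10)/(w^2 + 8*w + 16)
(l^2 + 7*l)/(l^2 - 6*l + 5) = l*(l + 7)/(l^2 - 6*l + 5)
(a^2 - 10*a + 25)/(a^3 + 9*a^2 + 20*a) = (a^2 - 10*a + 25)/(a*(a^2 + 9*a + 20))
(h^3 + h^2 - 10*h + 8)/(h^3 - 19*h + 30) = (h^2 + 3*h - 4)/(h^2 + 2*h - 15)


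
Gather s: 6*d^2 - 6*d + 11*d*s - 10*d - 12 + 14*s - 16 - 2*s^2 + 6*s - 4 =6*d^2 - 16*d - 2*s^2 + s*(11*d + 20) - 32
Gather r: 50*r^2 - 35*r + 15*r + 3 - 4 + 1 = 50*r^2 - 20*r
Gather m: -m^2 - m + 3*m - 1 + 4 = -m^2 + 2*m + 3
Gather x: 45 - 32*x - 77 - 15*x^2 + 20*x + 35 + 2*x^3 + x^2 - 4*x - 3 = 2*x^3 - 14*x^2 - 16*x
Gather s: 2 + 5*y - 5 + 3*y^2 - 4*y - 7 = 3*y^2 + y - 10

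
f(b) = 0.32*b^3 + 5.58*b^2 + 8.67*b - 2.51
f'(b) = 0.96*b^2 + 11.16*b + 8.67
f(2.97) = 80.84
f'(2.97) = 50.28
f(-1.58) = -3.54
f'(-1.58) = -6.57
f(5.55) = 272.19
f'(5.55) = 100.18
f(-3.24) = 17.09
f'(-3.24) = -17.41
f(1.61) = 27.25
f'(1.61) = 29.13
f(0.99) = 11.85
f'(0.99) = 20.66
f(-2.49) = 5.56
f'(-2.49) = -13.17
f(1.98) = 39.02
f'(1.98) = 34.53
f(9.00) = 760.78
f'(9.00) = 186.87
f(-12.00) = 144.01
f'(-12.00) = 12.99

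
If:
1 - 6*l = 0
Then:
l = 1/6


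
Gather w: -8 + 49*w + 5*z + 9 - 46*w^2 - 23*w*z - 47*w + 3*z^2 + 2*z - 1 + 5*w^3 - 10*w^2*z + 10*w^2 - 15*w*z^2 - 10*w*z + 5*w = 5*w^3 + w^2*(-10*z - 36) + w*(-15*z^2 - 33*z + 7) + 3*z^2 + 7*z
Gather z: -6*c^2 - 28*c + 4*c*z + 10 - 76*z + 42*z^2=-6*c^2 - 28*c + 42*z^2 + z*(4*c - 76) + 10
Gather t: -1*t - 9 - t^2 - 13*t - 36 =-t^2 - 14*t - 45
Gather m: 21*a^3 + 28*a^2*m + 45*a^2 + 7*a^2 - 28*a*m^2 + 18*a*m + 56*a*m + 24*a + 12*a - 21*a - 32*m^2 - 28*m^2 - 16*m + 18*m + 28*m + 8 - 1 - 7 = 21*a^3 + 52*a^2 + 15*a + m^2*(-28*a - 60) + m*(28*a^2 + 74*a + 30)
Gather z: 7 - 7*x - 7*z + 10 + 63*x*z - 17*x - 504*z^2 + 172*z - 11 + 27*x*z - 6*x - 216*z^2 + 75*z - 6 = -30*x - 720*z^2 + z*(90*x + 240)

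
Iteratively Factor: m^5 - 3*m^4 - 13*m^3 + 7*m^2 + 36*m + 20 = (m + 2)*(m^4 - 5*m^3 - 3*m^2 + 13*m + 10) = (m + 1)*(m + 2)*(m^3 - 6*m^2 + 3*m + 10) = (m + 1)^2*(m + 2)*(m^2 - 7*m + 10) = (m - 5)*(m + 1)^2*(m + 2)*(m - 2)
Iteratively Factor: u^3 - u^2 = (u - 1)*(u^2) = u*(u - 1)*(u)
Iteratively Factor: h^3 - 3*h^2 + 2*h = (h)*(h^2 - 3*h + 2) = h*(h - 1)*(h - 2)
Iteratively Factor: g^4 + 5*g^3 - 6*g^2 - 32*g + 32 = (g - 2)*(g^3 + 7*g^2 + 8*g - 16) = (g - 2)*(g + 4)*(g^2 + 3*g - 4) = (g - 2)*(g - 1)*(g + 4)*(g + 4)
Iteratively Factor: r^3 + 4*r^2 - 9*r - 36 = (r - 3)*(r^2 + 7*r + 12) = (r - 3)*(r + 4)*(r + 3)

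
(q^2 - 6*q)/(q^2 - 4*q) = (q - 6)/(q - 4)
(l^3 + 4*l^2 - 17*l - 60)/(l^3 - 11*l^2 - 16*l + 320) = (l^2 - l - 12)/(l^2 - 16*l + 64)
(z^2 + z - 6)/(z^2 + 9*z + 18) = (z - 2)/(z + 6)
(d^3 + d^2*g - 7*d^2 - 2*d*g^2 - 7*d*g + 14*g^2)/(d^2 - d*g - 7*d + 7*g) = d + 2*g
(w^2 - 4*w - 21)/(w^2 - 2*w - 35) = (w + 3)/(w + 5)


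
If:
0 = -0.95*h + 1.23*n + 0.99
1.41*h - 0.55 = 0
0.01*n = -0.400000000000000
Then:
No Solution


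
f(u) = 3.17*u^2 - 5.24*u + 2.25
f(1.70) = 2.50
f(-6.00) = 147.81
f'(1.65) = 5.22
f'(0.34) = -3.08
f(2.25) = 6.51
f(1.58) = 1.88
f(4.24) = 37.02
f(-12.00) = 521.61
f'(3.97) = 19.93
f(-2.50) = 35.16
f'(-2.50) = -21.09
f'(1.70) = 5.54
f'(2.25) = 9.02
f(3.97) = 31.41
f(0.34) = 0.83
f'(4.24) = 21.64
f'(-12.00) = -81.32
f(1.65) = 2.23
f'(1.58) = 4.78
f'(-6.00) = -43.28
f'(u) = 6.34*u - 5.24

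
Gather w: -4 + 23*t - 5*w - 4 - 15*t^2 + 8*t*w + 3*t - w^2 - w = -15*t^2 + 26*t - w^2 + w*(8*t - 6) - 8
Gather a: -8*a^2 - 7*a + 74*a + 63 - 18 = -8*a^2 + 67*a + 45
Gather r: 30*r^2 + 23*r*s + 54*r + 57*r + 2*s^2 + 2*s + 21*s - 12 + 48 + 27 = 30*r^2 + r*(23*s + 111) + 2*s^2 + 23*s + 63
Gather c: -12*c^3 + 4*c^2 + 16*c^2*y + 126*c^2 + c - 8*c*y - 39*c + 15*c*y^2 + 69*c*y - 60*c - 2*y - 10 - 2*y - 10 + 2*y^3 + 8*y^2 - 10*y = -12*c^3 + c^2*(16*y + 130) + c*(15*y^2 + 61*y - 98) + 2*y^3 + 8*y^2 - 14*y - 20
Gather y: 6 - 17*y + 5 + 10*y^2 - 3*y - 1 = 10*y^2 - 20*y + 10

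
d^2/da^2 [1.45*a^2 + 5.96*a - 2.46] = 2.90000000000000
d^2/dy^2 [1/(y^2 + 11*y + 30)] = 2*(-y^2 - 11*y + (2*y + 11)^2 - 30)/(y^2 + 11*y + 30)^3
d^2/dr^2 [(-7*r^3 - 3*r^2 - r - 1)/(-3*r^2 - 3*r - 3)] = 2*(-2*r^3 + 15*r^2 + 21*r + 2)/(3*(r^6 + 3*r^5 + 6*r^4 + 7*r^3 + 6*r^2 + 3*r + 1))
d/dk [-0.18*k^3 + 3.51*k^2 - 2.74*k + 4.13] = -0.54*k^2 + 7.02*k - 2.74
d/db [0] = 0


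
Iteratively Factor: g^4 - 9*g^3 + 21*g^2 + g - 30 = (g + 1)*(g^3 - 10*g^2 + 31*g - 30) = (g - 3)*(g + 1)*(g^2 - 7*g + 10) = (g - 3)*(g - 2)*(g + 1)*(g - 5)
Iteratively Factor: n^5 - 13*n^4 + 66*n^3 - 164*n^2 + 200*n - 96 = (n - 2)*(n^4 - 11*n^3 + 44*n^2 - 76*n + 48) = (n - 2)^2*(n^3 - 9*n^2 + 26*n - 24) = (n - 2)^3*(n^2 - 7*n + 12) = (n - 3)*(n - 2)^3*(n - 4)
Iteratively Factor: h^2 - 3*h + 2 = (h - 1)*(h - 2)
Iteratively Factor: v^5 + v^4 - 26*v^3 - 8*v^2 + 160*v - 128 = (v - 2)*(v^4 + 3*v^3 - 20*v^2 - 48*v + 64) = (v - 4)*(v - 2)*(v^3 + 7*v^2 + 8*v - 16) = (v - 4)*(v - 2)*(v - 1)*(v^2 + 8*v + 16) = (v - 4)*(v - 2)*(v - 1)*(v + 4)*(v + 4)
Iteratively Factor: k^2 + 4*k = (k)*(k + 4)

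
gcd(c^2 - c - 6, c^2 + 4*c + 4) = c + 2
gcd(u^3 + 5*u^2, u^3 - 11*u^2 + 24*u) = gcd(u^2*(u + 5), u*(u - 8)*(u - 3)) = u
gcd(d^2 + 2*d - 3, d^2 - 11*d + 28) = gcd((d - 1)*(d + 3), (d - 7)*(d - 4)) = 1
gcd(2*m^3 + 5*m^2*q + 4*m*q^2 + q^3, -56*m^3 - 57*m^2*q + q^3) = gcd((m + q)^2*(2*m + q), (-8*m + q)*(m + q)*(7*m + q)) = m + q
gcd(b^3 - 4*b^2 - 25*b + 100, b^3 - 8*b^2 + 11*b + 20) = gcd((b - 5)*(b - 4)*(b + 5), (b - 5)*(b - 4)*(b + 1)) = b^2 - 9*b + 20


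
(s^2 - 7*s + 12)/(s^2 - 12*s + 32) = (s - 3)/(s - 8)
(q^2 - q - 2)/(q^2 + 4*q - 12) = (q + 1)/(q + 6)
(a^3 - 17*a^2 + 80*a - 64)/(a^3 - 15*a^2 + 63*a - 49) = (a^2 - 16*a + 64)/(a^2 - 14*a + 49)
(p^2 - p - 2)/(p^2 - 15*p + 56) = (p^2 - p - 2)/(p^2 - 15*p + 56)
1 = 1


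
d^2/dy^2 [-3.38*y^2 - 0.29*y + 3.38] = -6.76000000000000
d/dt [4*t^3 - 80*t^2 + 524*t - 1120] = 12*t^2 - 160*t + 524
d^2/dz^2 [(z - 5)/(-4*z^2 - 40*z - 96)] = (-4*(z - 5)*(z + 5)^2 + (3*z + 5)*(z^2 + 10*z + 24))/(2*(z^2 + 10*z + 24)^3)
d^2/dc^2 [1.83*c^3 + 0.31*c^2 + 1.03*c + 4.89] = 10.98*c + 0.62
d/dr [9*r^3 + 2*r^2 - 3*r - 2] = 27*r^2 + 4*r - 3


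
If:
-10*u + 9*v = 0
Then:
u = 9*v/10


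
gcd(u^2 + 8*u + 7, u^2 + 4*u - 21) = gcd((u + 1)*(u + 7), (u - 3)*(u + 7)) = u + 7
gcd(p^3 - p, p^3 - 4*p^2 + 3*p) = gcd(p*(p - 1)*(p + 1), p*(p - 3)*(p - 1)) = p^2 - p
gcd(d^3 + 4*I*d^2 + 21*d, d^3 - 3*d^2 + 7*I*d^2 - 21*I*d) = d^2 + 7*I*d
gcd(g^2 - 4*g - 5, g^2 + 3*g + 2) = g + 1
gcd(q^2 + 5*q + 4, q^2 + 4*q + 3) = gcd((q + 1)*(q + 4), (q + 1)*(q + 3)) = q + 1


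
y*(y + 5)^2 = y^3 + 10*y^2 + 25*y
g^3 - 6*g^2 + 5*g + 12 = (g - 4)*(g - 3)*(g + 1)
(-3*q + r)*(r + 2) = -3*q*r - 6*q + r^2 + 2*r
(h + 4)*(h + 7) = h^2 + 11*h + 28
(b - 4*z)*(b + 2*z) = b^2 - 2*b*z - 8*z^2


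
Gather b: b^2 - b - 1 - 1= b^2 - b - 2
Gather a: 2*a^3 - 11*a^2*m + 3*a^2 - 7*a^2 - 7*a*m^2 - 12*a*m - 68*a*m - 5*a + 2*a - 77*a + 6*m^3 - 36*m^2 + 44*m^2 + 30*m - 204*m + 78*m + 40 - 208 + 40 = 2*a^3 + a^2*(-11*m - 4) + a*(-7*m^2 - 80*m - 80) + 6*m^3 + 8*m^2 - 96*m - 128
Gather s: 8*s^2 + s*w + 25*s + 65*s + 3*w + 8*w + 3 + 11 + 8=8*s^2 + s*(w + 90) + 11*w + 22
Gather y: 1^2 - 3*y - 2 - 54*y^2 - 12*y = -54*y^2 - 15*y - 1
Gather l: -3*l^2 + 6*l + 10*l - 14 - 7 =-3*l^2 + 16*l - 21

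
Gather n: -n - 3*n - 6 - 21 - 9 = -4*n - 36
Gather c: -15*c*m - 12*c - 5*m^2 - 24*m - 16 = c*(-15*m - 12) - 5*m^2 - 24*m - 16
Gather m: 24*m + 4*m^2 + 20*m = 4*m^2 + 44*m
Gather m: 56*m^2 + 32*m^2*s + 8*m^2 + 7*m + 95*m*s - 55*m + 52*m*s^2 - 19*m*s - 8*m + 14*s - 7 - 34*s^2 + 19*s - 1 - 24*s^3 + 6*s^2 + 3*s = m^2*(32*s + 64) + m*(52*s^2 + 76*s - 56) - 24*s^3 - 28*s^2 + 36*s - 8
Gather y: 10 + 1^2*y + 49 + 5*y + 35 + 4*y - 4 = 10*y + 90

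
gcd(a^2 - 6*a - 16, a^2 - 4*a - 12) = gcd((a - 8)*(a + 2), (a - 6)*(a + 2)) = a + 2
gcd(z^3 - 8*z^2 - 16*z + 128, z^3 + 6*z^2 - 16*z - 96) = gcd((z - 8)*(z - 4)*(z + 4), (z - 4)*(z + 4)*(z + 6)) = z^2 - 16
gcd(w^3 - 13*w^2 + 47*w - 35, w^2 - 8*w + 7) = w^2 - 8*w + 7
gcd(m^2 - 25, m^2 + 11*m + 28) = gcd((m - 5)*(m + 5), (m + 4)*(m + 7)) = 1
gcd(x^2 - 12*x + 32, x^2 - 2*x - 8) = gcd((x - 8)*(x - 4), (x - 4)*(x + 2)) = x - 4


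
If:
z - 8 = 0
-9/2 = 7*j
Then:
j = -9/14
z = 8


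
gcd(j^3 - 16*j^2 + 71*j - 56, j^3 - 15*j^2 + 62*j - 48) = j^2 - 9*j + 8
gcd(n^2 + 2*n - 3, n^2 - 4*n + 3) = n - 1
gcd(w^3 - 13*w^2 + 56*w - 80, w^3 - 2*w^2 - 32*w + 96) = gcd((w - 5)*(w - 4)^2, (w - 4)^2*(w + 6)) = w^2 - 8*w + 16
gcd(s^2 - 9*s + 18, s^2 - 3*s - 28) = 1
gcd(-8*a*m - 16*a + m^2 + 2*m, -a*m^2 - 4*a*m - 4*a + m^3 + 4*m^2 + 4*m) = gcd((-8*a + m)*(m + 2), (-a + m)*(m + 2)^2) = m + 2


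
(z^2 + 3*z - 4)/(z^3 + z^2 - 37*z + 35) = (z + 4)/(z^2 + 2*z - 35)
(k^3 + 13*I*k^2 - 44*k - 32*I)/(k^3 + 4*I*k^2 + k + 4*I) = (k + 8*I)/(k - I)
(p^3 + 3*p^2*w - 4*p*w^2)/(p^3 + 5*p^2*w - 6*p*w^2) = (p + 4*w)/(p + 6*w)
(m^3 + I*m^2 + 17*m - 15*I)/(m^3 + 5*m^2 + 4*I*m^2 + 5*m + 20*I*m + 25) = (m - 3*I)/(m + 5)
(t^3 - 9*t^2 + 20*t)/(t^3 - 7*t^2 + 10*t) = (t - 4)/(t - 2)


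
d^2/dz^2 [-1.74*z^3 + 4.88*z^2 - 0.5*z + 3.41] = 9.76 - 10.44*z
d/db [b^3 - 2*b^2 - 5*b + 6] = 3*b^2 - 4*b - 5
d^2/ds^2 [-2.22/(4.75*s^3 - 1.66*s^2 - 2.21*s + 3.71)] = ((63.27*s - 7.3704)*(4.75*s^3 - 1.66*s^2 - 2.21*s + 3.71) - 2.22*(-28.5*s^2 + 6.64*s + 4.42)*(-14.25*s^2 + 3.32*s + 2.21))/(4.75*s^3 - 1.66*s^2 - 2.21*s + 3.71)^3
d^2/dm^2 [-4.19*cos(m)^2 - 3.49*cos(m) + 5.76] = 3.49*cos(m) + 8.38*cos(2*m)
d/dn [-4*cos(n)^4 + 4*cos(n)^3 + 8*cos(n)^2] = -4*(4*sin(n)^2 + 3*cos(n))*sin(n)*cos(n)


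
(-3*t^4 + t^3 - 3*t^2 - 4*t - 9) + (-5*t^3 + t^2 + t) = -3*t^4 - 4*t^3 - 2*t^2 - 3*t - 9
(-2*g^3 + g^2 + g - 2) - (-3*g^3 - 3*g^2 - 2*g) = g^3 + 4*g^2 + 3*g - 2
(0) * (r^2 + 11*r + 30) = 0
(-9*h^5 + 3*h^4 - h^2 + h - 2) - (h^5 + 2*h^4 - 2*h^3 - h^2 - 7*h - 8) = -10*h^5 + h^4 + 2*h^3 + 8*h + 6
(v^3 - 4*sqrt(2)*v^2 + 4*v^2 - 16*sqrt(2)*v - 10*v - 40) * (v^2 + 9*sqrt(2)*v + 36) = v^5 + 4*v^4 + 5*sqrt(2)*v^4 - 46*v^3 + 20*sqrt(2)*v^3 - 234*sqrt(2)*v^2 - 184*v^2 - 936*sqrt(2)*v - 360*v - 1440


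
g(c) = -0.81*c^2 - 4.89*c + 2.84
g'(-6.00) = 4.83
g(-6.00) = 3.02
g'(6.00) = -14.61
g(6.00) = -55.66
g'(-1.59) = -2.31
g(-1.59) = 8.57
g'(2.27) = -8.57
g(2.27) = -12.43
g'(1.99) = -8.11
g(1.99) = -10.10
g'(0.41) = -5.55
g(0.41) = 0.70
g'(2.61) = -9.12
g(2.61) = -15.44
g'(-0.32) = -4.37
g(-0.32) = 4.32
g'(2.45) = -8.86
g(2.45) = -14.00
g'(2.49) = -8.92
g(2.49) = -14.36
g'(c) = -1.62*c - 4.89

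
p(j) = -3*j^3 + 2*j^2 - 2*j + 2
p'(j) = -9*j^2 + 4*j - 2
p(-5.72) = 640.32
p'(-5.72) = -319.35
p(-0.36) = 3.12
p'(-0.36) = -4.61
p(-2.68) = 79.47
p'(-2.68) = -77.36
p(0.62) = 0.81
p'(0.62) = -2.98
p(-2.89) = 96.90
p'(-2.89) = -88.73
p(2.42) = -33.64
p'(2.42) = -45.03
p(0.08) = 1.85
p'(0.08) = -1.74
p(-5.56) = 590.59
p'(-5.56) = -302.46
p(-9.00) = 2369.00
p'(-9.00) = -767.00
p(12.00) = -4918.00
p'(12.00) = -1250.00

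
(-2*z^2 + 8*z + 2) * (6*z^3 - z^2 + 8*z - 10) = -12*z^5 + 50*z^4 - 12*z^3 + 82*z^2 - 64*z - 20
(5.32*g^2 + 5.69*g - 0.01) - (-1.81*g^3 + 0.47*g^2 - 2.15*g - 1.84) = 1.81*g^3 + 4.85*g^2 + 7.84*g + 1.83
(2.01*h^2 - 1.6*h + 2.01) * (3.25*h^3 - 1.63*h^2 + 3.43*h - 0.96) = 6.5325*h^5 - 8.4763*h^4 + 16.0348*h^3 - 10.6939*h^2 + 8.4303*h - 1.9296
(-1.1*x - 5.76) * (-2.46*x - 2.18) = 2.706*x^2 + 16.5676*x + 12.5568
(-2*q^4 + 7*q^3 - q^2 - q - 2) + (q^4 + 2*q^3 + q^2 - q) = -q^4 + 9*q^3 - 2*q - 2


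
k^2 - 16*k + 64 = (k - 8)^2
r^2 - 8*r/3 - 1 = (r - 3)*(r + 1/3)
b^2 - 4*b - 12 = (b - 6)*(b + 2)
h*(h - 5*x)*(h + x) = h^3 - 4*h^2*x - 5*h*x^2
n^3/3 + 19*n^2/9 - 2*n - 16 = (n/3 + 1)*(n - 8/3)*(n + 6)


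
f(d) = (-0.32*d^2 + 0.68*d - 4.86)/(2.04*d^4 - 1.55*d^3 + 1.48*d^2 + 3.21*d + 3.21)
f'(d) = (0.68 - 0.64*d)/(2.04*d^4 - 1.55*d^3 + 1.48*d^2 + 3.21*d + 3.21) + (-0.32*d^2 + 0.68*d - 4.86)*(-8.16*d^3 + 4.65*d^2 - 2.96*d - 3.21)/(2.04*d^4 - 1.55*d^3 + 1.48*d^2 + 3.21*d + 3.21)^2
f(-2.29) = -0.10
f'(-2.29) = -0.14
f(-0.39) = -2.23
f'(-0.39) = 1.23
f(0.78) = -0.68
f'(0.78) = 0.70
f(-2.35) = -0.10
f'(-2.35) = -0.12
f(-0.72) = -1.97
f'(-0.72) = -2.69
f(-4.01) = -0.02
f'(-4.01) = -0.01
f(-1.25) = -0.65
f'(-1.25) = -1.47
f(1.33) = -0.35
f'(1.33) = 0.48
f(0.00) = -1.51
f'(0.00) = 1.73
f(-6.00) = -0.01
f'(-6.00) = -0.00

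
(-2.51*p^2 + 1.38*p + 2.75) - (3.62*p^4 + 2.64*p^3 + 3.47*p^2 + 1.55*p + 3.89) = -3.62*p^4 - 2.64*p^3 - 5.98*p^2 - 0.17*p - 1.14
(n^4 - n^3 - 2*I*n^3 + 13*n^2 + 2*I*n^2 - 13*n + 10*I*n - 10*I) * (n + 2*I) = n^5 - n^4 + 17*n^3 - 17*n^2 + 36*I*n^2 - 20*n - 36*I*n + 20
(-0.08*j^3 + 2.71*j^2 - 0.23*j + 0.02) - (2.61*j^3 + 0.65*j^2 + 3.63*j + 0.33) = -2.69*j^3 + 2.06*j^2 - 3.86*j - 0.31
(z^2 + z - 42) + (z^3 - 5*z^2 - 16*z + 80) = z^3 - 4*z^2 - 15*z + 38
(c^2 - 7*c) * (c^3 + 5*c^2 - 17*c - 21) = c^5 - 2*c^4 - 52*c^3 + 98*c^2 + 147*c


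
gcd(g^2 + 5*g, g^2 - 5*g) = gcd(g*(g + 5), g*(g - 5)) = g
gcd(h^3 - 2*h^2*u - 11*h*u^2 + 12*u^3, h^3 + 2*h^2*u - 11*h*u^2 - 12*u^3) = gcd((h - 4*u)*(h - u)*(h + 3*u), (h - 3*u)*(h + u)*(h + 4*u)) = 1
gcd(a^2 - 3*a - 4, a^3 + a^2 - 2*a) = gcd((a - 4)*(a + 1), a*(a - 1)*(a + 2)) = 1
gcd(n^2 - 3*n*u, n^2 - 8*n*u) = n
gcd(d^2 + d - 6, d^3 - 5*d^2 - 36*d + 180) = 1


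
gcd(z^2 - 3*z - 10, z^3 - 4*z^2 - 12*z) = z + 2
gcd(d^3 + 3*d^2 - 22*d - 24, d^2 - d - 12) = d - 4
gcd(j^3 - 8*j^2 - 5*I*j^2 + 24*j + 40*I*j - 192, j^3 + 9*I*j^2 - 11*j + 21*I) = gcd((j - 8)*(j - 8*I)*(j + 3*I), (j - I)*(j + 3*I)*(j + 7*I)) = j + 3*I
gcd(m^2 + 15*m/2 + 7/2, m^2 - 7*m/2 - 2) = m + 1/2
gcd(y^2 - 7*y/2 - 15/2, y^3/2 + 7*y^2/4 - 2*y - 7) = 1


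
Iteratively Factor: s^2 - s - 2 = (s + 1)*(s - 2)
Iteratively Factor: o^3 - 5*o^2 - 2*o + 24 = (o - 3)*(o^2 - 2*o - 8) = (o - 4)*(o - 3)*(o + 2)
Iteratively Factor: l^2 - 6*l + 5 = (l - 5)*(l - 1)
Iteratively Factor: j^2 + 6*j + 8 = (j + 4)*(j + 2)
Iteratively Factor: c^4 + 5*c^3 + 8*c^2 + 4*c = (c)*(c^3 + 5*c^2 + 8*c + 4) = c*(c + 1)*(c^2 + 4*c + 4) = c*(c + 1)*(c + 2)*(c + 2)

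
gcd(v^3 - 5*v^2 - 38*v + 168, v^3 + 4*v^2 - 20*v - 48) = v^2 + 2*v - 24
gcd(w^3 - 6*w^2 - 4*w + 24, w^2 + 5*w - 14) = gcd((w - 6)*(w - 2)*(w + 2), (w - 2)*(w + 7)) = w - 2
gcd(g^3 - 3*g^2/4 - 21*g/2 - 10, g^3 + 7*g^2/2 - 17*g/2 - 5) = 1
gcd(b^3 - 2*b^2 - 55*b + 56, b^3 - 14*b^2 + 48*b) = b - 8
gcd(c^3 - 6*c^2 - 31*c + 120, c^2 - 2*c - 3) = c - 3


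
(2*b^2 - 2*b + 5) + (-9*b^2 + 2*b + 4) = 9 - 7*b^2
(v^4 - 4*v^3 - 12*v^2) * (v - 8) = v^5 - 12*v^4 + 20*v^3 + 96*v^2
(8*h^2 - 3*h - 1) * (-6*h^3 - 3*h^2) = -48*h^5 - 6*h^4 + 15*h^3 + 3*h^2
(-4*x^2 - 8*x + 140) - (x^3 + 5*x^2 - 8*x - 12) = -x^3 - 9*x^2 + 152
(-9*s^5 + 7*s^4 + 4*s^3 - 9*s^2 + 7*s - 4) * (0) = 0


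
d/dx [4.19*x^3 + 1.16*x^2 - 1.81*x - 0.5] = 12.57*x^2 + 2.32*x - 1.81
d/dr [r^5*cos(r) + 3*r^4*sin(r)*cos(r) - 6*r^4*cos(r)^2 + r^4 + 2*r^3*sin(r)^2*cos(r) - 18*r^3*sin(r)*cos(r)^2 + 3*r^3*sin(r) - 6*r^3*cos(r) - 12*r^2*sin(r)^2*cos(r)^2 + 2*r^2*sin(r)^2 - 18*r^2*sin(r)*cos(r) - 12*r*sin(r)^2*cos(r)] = -r^5*sin(r) + 6*r^4*sin(2*r) + 5*r^4*cos(r) + 3*r^4*cos(2*r) + 11*r^3*sin(r)/2 + 6*r^3*sin(2*r) + 3*r^3*sin(3*r)/2 - 3*r^3*cos(r)/2 - 12*r^3*cos(2*r) - 27*r^3*cos(3*r)/2 - 8*r^3 - 9*r^2*sin(r)/2 + 2*r^2*sin(2*r) - 27*r^2*sin(3*r)/2 - 6*r^2*sin(4*r) - 33*r^2*cos(r)/2 - 18*r^2*cos(2*r) - 3*r^2*cos(3*r)/2 + 3*r*sin(r) - 18*r*sin(2*r) - 9*r*sin(3*r) + 6*r*cos(2*r)^2 - 2*r*cos(2*r) - 4*r - 3*cos(r) + 3*cos(3*r)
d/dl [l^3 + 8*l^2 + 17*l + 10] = 3*l^2 + 16*l + 17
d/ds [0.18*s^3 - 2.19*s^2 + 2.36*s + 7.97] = 0.54*s^2 - 4.38*s + 2.36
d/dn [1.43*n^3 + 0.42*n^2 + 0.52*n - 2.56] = 4.29*n^2 + 0.84*n + 0.52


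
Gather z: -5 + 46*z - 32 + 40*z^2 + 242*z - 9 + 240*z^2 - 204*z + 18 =280*z^2 + 84*z - 28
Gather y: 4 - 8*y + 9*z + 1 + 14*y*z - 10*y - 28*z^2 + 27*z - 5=y*(14*z - 18) - 28*z^2 + 36*z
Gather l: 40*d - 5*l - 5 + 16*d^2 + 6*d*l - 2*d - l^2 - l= 16*d^2 + 38*d - l^2 + l*(6*d - 6) - 5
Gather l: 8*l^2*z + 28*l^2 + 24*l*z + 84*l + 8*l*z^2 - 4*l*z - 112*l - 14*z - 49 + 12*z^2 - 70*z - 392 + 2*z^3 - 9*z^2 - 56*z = l^2*(8*z + 28) + l*(8*z^2 + 20*z - 28) + 2*z^3 + 3*z^2 - 140*z - 441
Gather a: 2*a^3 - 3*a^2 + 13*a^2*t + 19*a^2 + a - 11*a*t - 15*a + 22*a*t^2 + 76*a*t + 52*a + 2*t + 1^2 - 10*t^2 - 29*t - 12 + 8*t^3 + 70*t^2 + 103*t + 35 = 2*a^3 + a^2*(13*t + 16) + a*(22*t^2 + 65*t + 38) + 8*t^3 + 60*t^2 + 76*t + 24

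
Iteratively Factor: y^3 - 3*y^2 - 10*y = (y)*(y^2 - 3*y - 10) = y*(y - 5)*(y + 2)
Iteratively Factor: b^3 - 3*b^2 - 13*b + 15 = (b - 5)*(b^2 + 2*b - 3) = (b - 5)*(b - 1)*(b + 3)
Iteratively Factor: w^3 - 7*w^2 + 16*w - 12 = (w - 2)*(w^2 - 5*w + 6) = (w - 2)^2*(w - 3)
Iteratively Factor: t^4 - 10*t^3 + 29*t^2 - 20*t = (t - 4)*(t^3 - 6*t^2 + 5*t) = t*(t - 4)*(t^2 - 6*t + 5) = t*(t - 5)*(t - 4)*(t - 1)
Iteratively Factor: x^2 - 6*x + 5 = (x - 1)*(x - 5)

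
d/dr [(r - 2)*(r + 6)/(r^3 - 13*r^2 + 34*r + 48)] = (-r^4 - 8*r^3 + 122*r^2 - 216*r + 600)/(r^6 - 26*r^5 + 237*r^4 - 788*r^3 - 92*r^2 + 3264*r + 2304)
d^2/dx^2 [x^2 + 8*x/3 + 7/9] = 2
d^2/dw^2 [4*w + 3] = 0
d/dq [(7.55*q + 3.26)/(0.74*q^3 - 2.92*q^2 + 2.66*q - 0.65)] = (-11.174*q^3 + 14.8088*q^2 + 19.0384*q - 13.5791)/(0.5476*q^6 - 4.3216*q^5 + 12.4632*q^4 - 16.4964*q^3 + 10.8716*q^2 - 3.458*q + 0.4225)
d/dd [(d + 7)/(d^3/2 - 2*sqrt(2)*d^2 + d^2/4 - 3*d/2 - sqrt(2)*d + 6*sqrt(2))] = 4*(2*d^3 - 8*sqrt(2)*d^2 + d^2 - 6*d - 4*sqrt(2)*d + 2*(d + 7)*(-3*d^2 - d + 8*sqrt(2)*d + 2*sqrt(2) + 3) + 24*sqrt(2))/(2*d^3 - 8*sqrt(2)*d^2 + d^2 - 6*d - 4*sqrt(2)*d + 24*sqrt(2))^2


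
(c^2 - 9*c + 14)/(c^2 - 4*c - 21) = (c - 2)/(c + 3)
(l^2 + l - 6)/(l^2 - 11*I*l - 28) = (-l^2 - l + 6)/(-l^2 + 11*I*l + 28)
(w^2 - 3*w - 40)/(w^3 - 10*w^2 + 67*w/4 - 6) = 4*(w + 5)/(4*w^2 - 8*w + 3)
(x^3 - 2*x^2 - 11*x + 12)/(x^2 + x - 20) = (x^2 + 2*x - 3)/(x + 5)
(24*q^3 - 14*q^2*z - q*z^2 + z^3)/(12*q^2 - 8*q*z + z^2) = (-12*q^2 + q*z + z^2)/(-6*q + z)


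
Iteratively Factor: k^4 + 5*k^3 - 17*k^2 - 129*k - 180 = (k + 3)*(k^3 + 2*k^2 - 23*k - 60) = (k - 5)*(k + 3)*(k^2 + 7*k + 12) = (k - 5)*(k + 3)^2*(k + 4)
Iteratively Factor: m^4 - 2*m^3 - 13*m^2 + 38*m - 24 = (m - 2)*(m^3 - 13*m + 12) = (m - 2)*(m + 4)*(m^2 - 4*m + 3) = (m - 3)*(m - 2)*(m + 4)*(m - 1)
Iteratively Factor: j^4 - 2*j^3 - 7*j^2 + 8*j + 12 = (j + 2)*(j^3 - 4*j^2 + j + 6) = (j - 3)*(j + 2)*(j^2 - j - 2) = (j - 3)*(j - 2)*(j + 2)*(j + 1)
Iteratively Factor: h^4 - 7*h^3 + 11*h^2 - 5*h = (h - 1)*(h^3 - 6*h^2 + 5*h) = h*(h - 1)*(h^2 - 6*h + 5) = h*(h - 5)*(h - 1)*(h - 1)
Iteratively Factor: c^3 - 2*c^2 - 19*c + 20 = (c - 5)*(c^2 + 3*c - 4) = (c - 5)*(c - 1)*(c + 4)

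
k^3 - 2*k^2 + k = k*(k - 1)^2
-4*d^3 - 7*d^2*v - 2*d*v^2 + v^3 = (-4*d + v)*(d + v)^2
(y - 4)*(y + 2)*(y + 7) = y^3 + 5*y^2 - 22*y - 56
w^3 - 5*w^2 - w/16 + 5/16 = (w - 5)*(w - 1/4)*(w + 1/4)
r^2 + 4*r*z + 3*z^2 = (r + z)*(r + 3*z)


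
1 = 1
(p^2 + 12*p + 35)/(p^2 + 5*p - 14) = (p + 5)/(p - 2)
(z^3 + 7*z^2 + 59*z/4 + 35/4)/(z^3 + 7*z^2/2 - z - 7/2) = (z + 5/2)/(z - 1)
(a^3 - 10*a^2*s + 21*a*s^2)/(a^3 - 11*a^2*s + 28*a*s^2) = (-a + 3*s)/(-a + 4*s)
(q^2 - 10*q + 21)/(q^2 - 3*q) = (q - 7)/q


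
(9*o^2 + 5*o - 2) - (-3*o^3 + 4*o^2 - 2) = 3*o^3 + 5*o^2 + 5*o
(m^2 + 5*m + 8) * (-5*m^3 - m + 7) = -5*m^5 - 25*m^4 - 41*m^3 + 2*m^2 + 27*m + 56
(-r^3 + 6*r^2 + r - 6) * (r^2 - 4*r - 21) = -r^5 + 10*r^4 - 2*r^3 - 136*r^2 + 3*r + 126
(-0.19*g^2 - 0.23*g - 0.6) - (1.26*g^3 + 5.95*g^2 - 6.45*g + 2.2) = -1.26*g^3 - 6.14*g^2 + 6.22*g - 2.8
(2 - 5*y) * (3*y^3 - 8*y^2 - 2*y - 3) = -15*y^4 + 46*y^3 - 6*y^2 + 11*y - 6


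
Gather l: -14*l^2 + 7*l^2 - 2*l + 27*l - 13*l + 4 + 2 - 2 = -7*l^2 + 12*l + 4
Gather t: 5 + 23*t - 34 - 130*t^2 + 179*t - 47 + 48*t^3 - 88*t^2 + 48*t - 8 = 48*t^3 - 218*t^2 + 250*t - 84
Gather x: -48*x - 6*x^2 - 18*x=-6*x^2 - 66*x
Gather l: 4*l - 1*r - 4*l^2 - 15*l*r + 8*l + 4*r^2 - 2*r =-4*l^2 + l*(12 - 15*r) + 4*r^2 - 3*r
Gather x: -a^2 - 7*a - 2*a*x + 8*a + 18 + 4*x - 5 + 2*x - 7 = -a^2 + a + x*(6 - 2*a) + 6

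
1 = 1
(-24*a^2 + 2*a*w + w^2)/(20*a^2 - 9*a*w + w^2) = (6*a + w)/(-5*a + w)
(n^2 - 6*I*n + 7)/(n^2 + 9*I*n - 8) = (n - 7*I)/(n + 8*I)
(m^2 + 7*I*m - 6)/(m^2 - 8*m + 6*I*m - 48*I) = (m + I)/(m - 8)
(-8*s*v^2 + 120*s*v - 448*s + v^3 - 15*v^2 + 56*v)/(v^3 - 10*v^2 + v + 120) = (-8*s*v + 56*s + v^2 - 7*v)/(v^2 - 2*v - 15)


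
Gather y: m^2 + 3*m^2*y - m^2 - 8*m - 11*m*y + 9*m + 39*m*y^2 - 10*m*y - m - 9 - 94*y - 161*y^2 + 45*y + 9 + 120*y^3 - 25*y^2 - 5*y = 120*y^3 + y^2*(39*m - 186) + y*(3*m^2 - 21*m - 54)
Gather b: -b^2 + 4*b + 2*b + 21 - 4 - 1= -b^2 + 6*b + 16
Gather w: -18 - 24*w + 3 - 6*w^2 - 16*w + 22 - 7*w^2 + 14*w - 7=-13*w^2 - 26*w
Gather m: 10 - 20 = -10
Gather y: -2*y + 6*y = 4*y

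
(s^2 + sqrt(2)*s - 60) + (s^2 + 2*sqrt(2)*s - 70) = 2*s^2 + 3*sqrt(2)*s - 130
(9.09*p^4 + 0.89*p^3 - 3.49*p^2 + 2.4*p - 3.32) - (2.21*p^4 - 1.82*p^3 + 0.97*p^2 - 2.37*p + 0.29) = 6.88*p^4 + 2.71*p^3 - 4.46*p^2 + 4.77*p - 3.61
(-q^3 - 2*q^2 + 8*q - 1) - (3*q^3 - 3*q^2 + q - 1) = -4*q^3 + q^2 + 7*q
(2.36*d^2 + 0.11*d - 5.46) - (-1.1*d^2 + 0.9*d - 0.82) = 3.46*d^2 - 0.79*d - 4.64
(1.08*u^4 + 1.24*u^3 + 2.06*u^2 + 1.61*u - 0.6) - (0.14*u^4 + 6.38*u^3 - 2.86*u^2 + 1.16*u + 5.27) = 0.94*u^4 - 5.14*u^3 + 4.92*u^2 + 0.45*u - 5.87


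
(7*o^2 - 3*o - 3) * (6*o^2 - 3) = 42*o^4 - 18*o^3 - 39*o^2 + 9*o + 9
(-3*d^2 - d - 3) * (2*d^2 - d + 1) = -6*d^4 + d^3 - 8*d^2 + 2*d - 3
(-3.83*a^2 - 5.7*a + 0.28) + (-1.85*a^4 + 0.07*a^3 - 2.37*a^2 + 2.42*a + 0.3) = -1.85*a^4 + 0.07*a^3 - 6.2*a^2 - 3.28*a + 0.58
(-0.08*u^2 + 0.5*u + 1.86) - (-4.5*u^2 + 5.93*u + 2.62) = 4.42*u^2 - 5.43*u - 0.76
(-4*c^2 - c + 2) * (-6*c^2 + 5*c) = 24*c^4 - 14*c^3 - 17*c^2 + 10*c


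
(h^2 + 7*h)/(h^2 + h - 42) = h/(h - 6)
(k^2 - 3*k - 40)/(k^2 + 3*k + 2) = (k^2 - 3*k - 40)/(k^2 + 3*k + 2)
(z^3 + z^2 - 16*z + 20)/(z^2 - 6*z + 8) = (z^2 + 3*z - 10)/(z - 4)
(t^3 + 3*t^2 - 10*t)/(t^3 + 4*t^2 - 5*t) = (t - 2)/(t - 1)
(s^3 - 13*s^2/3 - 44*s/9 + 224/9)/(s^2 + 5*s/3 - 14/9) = (3*s^2 - 20*s + 32)/(3*s - 2)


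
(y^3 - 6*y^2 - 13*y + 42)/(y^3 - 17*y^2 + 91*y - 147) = (y^2 + y - 6)/(y^2 - 10*y + 21)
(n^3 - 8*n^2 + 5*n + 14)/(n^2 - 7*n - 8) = (n^2 - 9*n + 14)/(n - 8)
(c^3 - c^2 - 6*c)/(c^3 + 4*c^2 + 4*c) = (c - 3)/(c + 2)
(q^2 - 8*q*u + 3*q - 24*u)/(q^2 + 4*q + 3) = (q - 8*u)/(q + 1)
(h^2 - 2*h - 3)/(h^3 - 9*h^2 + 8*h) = (h^2 - 2*h - 3)/(h*(h^2 - 9*h + 8))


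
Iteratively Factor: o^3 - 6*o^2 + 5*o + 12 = (o - 4)*(o^2 - 2*o - 3) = (o - 4)*(o + 1)*(o - 3)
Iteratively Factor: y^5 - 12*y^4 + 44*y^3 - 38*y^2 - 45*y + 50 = (y - 1)*(y^4 - 11*y^3 + 33*y^2 - 5*y - 50) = (y - 1)*(y + 1)*(y^3 - 12*y^2 + 45*y - 50) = (y - 2)*(y - 1)*(y + 1)*(y^2 - 10*y + 25) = (y - 5)*(y - 2)*(y - 1)*(y + 1)*(y - 5)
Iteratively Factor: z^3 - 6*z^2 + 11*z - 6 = (z - 3)*(z^2 - 3*z + 2) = (z - 3)*(z - 1)*(z - 2)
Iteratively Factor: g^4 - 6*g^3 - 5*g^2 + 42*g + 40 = (g + 1)*(g^3 - 7*g^2 + 2*g + 40) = (g - 5)*(g + 1)*(g^2 - 2*g - 8) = (g - 5)*(g - 4)*(g + 1)*(g + 2)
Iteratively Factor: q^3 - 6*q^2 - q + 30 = (q - 3)*(q^2 - 3*q - 10) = (q - 5)*(q - 3)*(q + 2)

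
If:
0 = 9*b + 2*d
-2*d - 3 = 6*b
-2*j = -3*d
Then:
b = 1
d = -9/2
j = -27/4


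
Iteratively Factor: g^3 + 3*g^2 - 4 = (g + 2)*(g^2 + g - 2) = (g + 2)^2*(g - 1)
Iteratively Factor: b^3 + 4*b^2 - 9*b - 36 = (b + 4)*(b^2 - 9) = (b - 3)*(b + 4)*(b + 3)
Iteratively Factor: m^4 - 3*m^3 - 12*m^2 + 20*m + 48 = (m - 3)*(m^3 - 12*m - 16) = (m - 4)*(m - 3)*(m^2 + 4*m + 4) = (m - 4)*(m - 3)*(m + 2)*(m + 2)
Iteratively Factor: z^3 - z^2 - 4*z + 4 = (z - 1)*(z^2 - 4) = (z - 2)*(z - 1)*(z + 2)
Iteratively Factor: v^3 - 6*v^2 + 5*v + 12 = (v + 1)*(v^2 - 7*v + 12) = (v - 4)*(v + 1)*(v - 3)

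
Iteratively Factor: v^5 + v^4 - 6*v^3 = (v)*(v^4 + v^3 - 6*v^2) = v^2*(v^3 + v^2 - 6*v) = v^3*(v^2 + v - 6) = v^3*(v - 2)*(v + 3)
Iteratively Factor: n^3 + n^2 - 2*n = (n)*(n^2 + n - 2) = n*(n - 1)*(n + 2)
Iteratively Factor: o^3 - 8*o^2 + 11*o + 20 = (o + 1)*(o^2 - 9*o + 20) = (o - 4)*(o + 1)*(o - 5)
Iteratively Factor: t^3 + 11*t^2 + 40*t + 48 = (t + 4)*(t^2 + 7*t + 12) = (t + 4)^2*(t + 3)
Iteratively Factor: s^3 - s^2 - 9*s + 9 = (s - 1)*(s^2 - 9) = (s - 1)*(s + 3)*(s - 3)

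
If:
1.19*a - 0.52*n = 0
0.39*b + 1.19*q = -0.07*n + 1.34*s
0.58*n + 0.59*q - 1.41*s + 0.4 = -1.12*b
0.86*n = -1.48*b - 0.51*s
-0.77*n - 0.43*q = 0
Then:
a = -0.11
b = 0.01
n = -0.24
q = 0.43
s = 0.37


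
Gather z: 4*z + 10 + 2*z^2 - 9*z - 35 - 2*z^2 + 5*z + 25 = 0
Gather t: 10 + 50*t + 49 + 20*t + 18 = 70*t + 77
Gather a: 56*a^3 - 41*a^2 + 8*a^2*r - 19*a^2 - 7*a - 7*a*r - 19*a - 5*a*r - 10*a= 56*a^3 + a^2*(8*r - 60) + a*(-12*r - 36)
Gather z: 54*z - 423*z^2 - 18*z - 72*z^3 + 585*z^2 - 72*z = -72*z^3 + 162*z^2 - 36*z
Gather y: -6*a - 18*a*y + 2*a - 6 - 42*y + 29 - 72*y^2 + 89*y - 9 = -4*a - 72*y^2 + y*(47 - 18*a) + 14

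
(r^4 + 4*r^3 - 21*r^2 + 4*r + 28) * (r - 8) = r^5 - 4*r^4 - 53*r^3 + 172*r^2 - 4*r - 224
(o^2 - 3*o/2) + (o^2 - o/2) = 2*o^2 - 2*o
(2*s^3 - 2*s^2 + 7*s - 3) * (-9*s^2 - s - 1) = -18*s^5 + 16*s^4 - 63*s^3 + 22*s^2 - 4*s + 3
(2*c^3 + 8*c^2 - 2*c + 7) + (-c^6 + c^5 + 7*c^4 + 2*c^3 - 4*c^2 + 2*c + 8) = -c^6 + c^5 + 7*c^4 + 4*c^3 + 4*c^2 + 15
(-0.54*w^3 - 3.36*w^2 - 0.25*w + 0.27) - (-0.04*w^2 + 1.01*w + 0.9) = -0.54*w^3 - 3.32*w^2 - 1.26*w - 0.63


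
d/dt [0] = 0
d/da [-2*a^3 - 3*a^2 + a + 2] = -6*a^2 - 6*a + 1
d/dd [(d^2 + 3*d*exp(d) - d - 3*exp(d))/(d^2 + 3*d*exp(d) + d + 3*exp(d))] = 2/(d^2 + 2*d + 1)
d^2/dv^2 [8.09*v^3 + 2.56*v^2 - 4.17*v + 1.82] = 48.54*v + 5.12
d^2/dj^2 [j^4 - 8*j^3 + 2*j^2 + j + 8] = 12*j^2 - 48*j + 4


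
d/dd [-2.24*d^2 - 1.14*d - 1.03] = -4.48*d - 1.14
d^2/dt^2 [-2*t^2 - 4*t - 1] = -4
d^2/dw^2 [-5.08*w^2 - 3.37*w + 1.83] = -10.1600000000000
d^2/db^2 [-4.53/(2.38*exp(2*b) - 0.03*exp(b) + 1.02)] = (-4.53*(4.76*exp(b) - 0.03)*(9.52*exp(b) - 0.06)*exp(b) + (43.1256*exp(b) - 0.1359)*(2.38*exp(2*b) - 0.03*exp(b) + 1.02))*exp(b)/(2.38*exp(2*b) - 0.03*exp(b) + 1.02)^3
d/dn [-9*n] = -9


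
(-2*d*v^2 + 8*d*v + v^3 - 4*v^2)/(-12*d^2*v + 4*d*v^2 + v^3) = (v - 4)/(6*d + v)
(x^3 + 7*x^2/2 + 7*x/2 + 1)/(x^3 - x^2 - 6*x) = (2*x^2 + 3*x + 1)/(2*x*(x - 3))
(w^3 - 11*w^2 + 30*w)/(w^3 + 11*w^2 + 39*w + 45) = w*(w^2 - 11*w + 30)/(w^3 + 11*w^2 + 39*w + 45)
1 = 1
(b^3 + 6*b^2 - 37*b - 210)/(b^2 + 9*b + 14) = (b^2 - b - 30)/(b + 2)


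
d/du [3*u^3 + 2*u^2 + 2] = u*(9*u + 4)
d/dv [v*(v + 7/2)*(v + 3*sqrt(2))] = 3*v^2 + 7*v + 6*sqrt(2)*v + 21*sqrt(2)/2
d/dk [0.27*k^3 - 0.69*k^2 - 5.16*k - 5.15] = 0.81*k^2 - 1.38*k - 5.16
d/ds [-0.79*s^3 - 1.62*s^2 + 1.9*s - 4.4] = -2.37*s^2 - 3.24*s + 1.9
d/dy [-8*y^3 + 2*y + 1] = 2 - 24*y^2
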